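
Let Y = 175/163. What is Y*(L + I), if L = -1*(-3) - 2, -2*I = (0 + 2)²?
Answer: -175/163 ≈ -1.0736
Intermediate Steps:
I = -2 (I = -(0 + 2)²/2 = -½*2² = -½*4 = -2)
L = 1 (L = 3 - 2 = 1)
Y = 175/163 (Y = 175*(1/163) = 175/163 ≈ 1.0736)
Y*(L + I) = 175*(1 - 2)/163 = (175/163)*(-1) = -175/163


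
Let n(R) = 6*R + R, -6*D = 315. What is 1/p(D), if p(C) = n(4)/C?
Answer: -15/8 ≈ -1.8750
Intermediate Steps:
D = -105/2 (D = -⅙*315 = -105/2 ≈ -52.500)
n(R) = 7*R
p(C) = 28/C (p(C) = (7*4)/C = 28/C)
1/p(D) = 1/(28/(-105/2)) = 1/(28*(-2/105)) = 1/(-8/15) = -15/8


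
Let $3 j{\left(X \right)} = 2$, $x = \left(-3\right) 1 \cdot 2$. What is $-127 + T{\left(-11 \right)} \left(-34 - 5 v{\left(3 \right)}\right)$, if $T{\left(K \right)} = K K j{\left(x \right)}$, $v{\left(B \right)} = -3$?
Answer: $- \frac{4979}{3} \approx -1659.7$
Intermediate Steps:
$x = -6$ ($x = \left(-3\right) 2 = -6$)
$j{\left(X \right)} = \frac{2}{3}$ ($j{\left(X \right)} = \frac{1}{3} \cdot 2 = \frac{2}{3}$)
$T{\left(K \right)} = \frac{2 K^{2}}{3}$ ($T{\left(K \right)} = K K \frac{2}{3} = K^{2} \cdot \frac{2}{3} = \frac{2 K^{2}}{3}$)
$-127 + T{\left(-11 \right)} \left(-34 - 5 v{\left(3 \right)}\right) = -127 + \frac{2 \left(-11\right)^{2}}{3} \left(-34 - 5 \left(-3\right)\right) = -127 + \frac{2}{3} \cdot 121 \left(-34 - -15\right) = -127 + \frac{242 \left(-34 + 15\right)}{3} = -127 + \frac{242}{3} \left(-19\right) = -127 - \frac{4598}{3} = - \frac{4979}{3}$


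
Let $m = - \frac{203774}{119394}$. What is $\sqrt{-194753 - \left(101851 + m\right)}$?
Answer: $\frac{i \sqrt{13049518853437}}{6633} \approx 544.61 i$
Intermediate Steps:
$m = - \frac{101887}{59697}$ ($m = \left(-203774\right) \frac{1}{119394} = - \frac{101887}{59697} \approx -1.7067$)
$\sqrt{-194753 - \left(101851 + m\right)} = \sqrt{-194753 - \frac{6080097260}{59697}} = \sqrt{- \frac{17706267101}{59697}} = \frac{i \sqrt{13049518853437}}{6633}$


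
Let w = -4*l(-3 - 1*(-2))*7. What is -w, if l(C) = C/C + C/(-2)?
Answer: 42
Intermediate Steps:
l(C) = 1 - C/2 (l(C) = 1 + C*(-1/2) = 1 - C/2)
w = -42 (w = -4*(1 - (-3 - 1*(-2))/2)*7 = -4*(1 - (-3 + 2)/2)*7 = -4*(1 - 1/2*(-1))*7 = -4*(1 + 1/2)*7 = -4*3/2*7 = -6*7 = -42)
-w = -1*(-42) = 42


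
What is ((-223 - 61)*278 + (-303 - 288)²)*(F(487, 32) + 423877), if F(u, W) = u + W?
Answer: 114726546284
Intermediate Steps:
F(u, W) = W + u
((-223 - 61)*278 + (-303 - 288)²)*(F(487, 32) + 423877) = ((-223 - 61)*278 + (-303 - 288)²)*((32 + 487) + 423877) = (-284*278 + (-591)²)*(519 + 423877) = (-78952 + 349281)*424396 = 270329*424396 = 114726546284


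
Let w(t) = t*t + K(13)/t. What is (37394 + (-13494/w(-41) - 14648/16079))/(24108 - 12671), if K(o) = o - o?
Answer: 1010473316492/309128374163 ≈ 3.2688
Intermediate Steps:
K(o) = 0
w(t) = t**2 (w(t) = t*t + 0/t = t**2 + 0 = t**2)
(37394 + (-13494/w(-41) - 14648/16079))/(24108 - 12671) = (37394 + (-13494/((-41)**2) - 14648/16079))/(24108 - 12671) = (37394 + (-13494/1681 - 14648*1/16079))/11437 = (37394 + (-13494*1/1681 - 14648/16079))*(1/11437) = (37394 + (-13494/1681 - 14648/16079))*(1/11437) = (37394 - 241593314/27028799)*(1/11437) = (1010473316492/27028799)*(1/11437) = 1010473316492/309128374163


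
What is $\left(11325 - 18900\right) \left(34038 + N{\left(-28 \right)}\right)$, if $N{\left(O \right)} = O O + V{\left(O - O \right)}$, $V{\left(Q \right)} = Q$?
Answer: $-263776650$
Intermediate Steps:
$N{\left(O \right)} = O^{2}$ ($N{\left(O \right)} = O O + \left(O - O\right) = O^{2} + 0 = O^{2}$)
$\left(11325 - 18900\right) \left(34038 + N{\left(-28 \right)}\right) = \left(11325 - 18900\right) \left(34038 + \left(-28\right)^{2}\right) = - 7575 \left(34038 + 784\right) = \left(-7575\right) 34822 = -263776650$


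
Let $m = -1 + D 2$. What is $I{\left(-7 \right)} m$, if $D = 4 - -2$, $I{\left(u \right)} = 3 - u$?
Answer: $110$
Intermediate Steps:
$D = 6$ ($D = 4 + 2 = 6$)
$m = 11$ ($m = -1 + 6 \cdot 2 = -1 + 12 = 11$)
$I{\left(-7 \right)} m = \left(3 - -7\right) 11 = \left(3 + 7\right) 11 = 10 \cdot 11 = 110$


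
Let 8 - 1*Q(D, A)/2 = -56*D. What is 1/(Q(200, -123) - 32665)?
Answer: -1/10249 ≈ -9.7570e-5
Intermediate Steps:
Q(D, A) = 16 + 112*D (Q(D, A) = 16 - (-112)*D = 16 + 112*D)
1/(Q(200, -123) - 32665) = 1/((16 + 112*200) - 32665) = 1/((16 + 22400) - 32665) = 1/(22416 - 32665) = 1/(-10249) = -1/10249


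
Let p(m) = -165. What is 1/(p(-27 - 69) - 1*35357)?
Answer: -1/35522 ≈ -2.8152e-5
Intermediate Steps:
1/(p(-27 - 69) - 1*35357) = 1/(-165 - 1*35357) = 1/(-165 - 35357) = 1/(-35522) = -1/35522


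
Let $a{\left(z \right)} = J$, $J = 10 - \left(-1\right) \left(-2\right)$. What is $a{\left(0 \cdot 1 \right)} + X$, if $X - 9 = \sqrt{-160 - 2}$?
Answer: $17 + 9 i \sqrt{2} \approx 17.0 + 12.728 i$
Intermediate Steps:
$J = 8$ ($J = 10 - 2 = 8$)
$a{\left(z \right)} = 8$
$X = 9 + 9 i \sqrt{2}$ ($X = 9 + \sqrt{-160 - 2} = 9 + \sqrt{-162} = 9 + 9 i \sqrt{2} \approx 9.0 + 12.728 i$)
$a{\left(0 \cdot 1 \right)} + X = 8 + \left(9 + 9 i \sqrt{2}\right) = 17 + 9 i \sqrt{2}$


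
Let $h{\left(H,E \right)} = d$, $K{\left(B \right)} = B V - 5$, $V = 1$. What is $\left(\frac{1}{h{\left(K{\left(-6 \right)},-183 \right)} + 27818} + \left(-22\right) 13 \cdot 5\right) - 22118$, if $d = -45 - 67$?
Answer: $- \frac{652420887}{27706} \approx -23548.0$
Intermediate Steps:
$K{\left(B \right)} = -5 + B$ ($K{\left(B \right)} = B 1 - 5 = B - 5 = -5 + B$)
$d = -112$
$h{\left(H,E \right)} = -112$
$\left(\frac{1}{h{\left(K{\left(-6 \right)},-183 \right)} + 27818} + \left(-22\right) 13 \cdot 5\right) - 22118 = \left(\frac{1}{-112 + 27818} + \left(-22\right) 13 \cdot 5\right) - 22118 = \left(\frac{1}{27706} - 1430\right) - 22118 = - \frac{39619579}{27706} - 22118 = - \frac{652420887}{27706}$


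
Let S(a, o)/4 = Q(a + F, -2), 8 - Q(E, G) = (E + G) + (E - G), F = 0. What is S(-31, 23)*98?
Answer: 27440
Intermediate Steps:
Q(E, G) = 8 - 2*E (Q(E, G) = 8 - ((E + G) + (E - G)) = 8 - 2*E)
S(a, o) = 32 - 8*a (S(a, o) = 4*(8 - 2*(a + 0)) = 4*(8 - 2*a) = 32 - 8*a)
S(-31, 23)*98 = (32 - 8*(-31))*98 = (32 + 248)*98 = 280*98 = 27440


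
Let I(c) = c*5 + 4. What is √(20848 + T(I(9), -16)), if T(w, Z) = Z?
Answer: 4*√1302 ≈ 144.33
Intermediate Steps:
I(c) = 4 + 5*c (I(c) = 5*c + 4 = 4 + 5*c)
√(20848 + T(I(9), -16)) = √(20848 - 16) = √20832 = 4*√1302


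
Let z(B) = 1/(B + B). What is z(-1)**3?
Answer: -1/8 ≈ -0.12500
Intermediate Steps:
z(B) = 1/(2*B)
z(-1)**3 = ((1/2)/(-1))**3 = ((1/2)*(-1))**3 = (-1/2)**3 = -1/8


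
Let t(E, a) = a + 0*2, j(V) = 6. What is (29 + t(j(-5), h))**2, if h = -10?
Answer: 361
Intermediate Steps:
t(E, a) = a (t(E, a) = a + 0 = a)
(29 + t(j(-5), h))**2 = (29 - 10)**2 = 19**2 = 361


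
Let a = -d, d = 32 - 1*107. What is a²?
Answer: 5625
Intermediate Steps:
d = -75 (d = 32 - 107 = -75)
a = 75 (a = -1*(-75) = 75)
a² = 75² = 5625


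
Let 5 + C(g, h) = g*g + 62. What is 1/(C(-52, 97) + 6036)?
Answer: 1/8797 ≈ 0.00011368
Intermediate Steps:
C(g, h) = 57 + g² (C(g, h) = -5 + (g*g + 62) = -5 + (g² + 62) = -5 + (62 + g²) = 57 + g²)
1/(C(-52, 97) + 6036) = 1/((57 + (-52)²) + 6036) = 1/((57 + 2704) + 6036) = 1/(2761 + 6036) = 1/8797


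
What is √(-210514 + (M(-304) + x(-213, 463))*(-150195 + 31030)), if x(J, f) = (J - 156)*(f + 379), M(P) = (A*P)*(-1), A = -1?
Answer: 4*√2316271426 ≈ 1.9251e+5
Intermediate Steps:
M(P) = P (M(P) = -P*(-1) = P)
x(J, f) = (-156 + J)*(379 + f)
√(-210514 + (M(-304) + x(-213, 463))*(-150195 + 31030)) = √(-210514 + (-304 + (-59124 - 156*463 + 379*(-213) - 213*463))*(-150195 + 31030)) = √(-210514 + (-304 + (-59124 - 72228 - 80727 - 98619))*(-119165)) = √(-210514 + (-304 - 310698)*(-119165)) = √(-210514 - 311002*(-119165)) = √(-210514 + 37060553330) = √37060342816 = 4*√2316271426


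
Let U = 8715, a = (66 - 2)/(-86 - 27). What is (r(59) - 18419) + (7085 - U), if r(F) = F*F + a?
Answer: -1872248/113 ≈ -16569.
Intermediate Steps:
a = -64/113 (a = 64/(-113) = 64*(-1/113) = -64/113 ≈ -0.56637)
r(F) = -64/113 + F**2 (r(F) = F*F - 64/113 = F**2 - 64/113 = -64/113 + F**2)
(r(59) - 18419) + (7085 - U) = ((-64/113 + 59**2) - 18419) + (7085 - 1*8715) = ((-64/113 + 3481) - 18419) + (7085 - 8715) = (393289/113 - 18419) - 1630 = -1688058/113 - 1630 = -1872248/113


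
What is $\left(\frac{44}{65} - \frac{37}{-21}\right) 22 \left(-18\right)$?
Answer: $- \frac{439428}{455} \approx -965.78$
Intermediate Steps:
$\left(\frac{44}{65} - \frac{37}{-21}\right) 22 \left(-18\right) = \left(44 \cdot \frac{1}{65} - - \frac{37}{21}\right) 22 \left(-18\right) = \left(\frac{44}{65} + \frac{37}{21}\right) 22 \left(-18\right) = \frac{3329}{1365} \cdot 22 \left(-18\right) = \frac{73238}{1365} \left(-18\right) = - \frac{439428}{455}$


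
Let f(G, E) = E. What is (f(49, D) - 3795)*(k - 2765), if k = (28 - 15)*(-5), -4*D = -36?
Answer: 10714380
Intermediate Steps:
D = 9 (D = -1/4*(-36) = 9)
k = -65 (k = 13*(-5) = -65)
(f(49, D) - 3795)*(k - 2765) = (9 - 3795)*(-65 - 2765) = -3786*(-2830) = 10714380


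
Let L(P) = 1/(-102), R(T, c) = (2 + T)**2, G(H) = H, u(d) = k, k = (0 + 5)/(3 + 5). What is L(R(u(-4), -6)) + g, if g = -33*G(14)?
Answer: -47125/102 ≈ -462.01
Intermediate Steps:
k = 5/8 ≈ 0.62500
u(d) = 5/8
g = -462 (g = -33*14 = -462)
L(P) = -1/102
L(R(u(-4), -6)) + g = -1/102 - 462 = -47125/102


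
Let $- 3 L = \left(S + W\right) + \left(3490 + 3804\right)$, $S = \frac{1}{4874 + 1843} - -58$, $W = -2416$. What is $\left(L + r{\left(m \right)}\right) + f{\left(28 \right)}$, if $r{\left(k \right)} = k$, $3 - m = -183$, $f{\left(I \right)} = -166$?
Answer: $- \frac{32752093}{20151} \approx -1625.3$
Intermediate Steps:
$S = \frac{389587}{6717}$ ($S = \frac{1}{6717} + 58 = \frac{389587}{6717} \approx 58.0$)
$m = 186$ ($m = 3 - -183 = 3 + 183 = 186$)
$L = - \frac{33155113}{20151}$ ($L = - \frac{\left(\frac{389587}{6717} - 2416\right) + \left(3490 + 3804\right)}{3} = - \frac{- \frac{15838685}{6717} + 7294}{3} = \left(- \frac{1}{3}\right) \frac{33155113}{6717} = - \frac{33155113}{20151} \approx -1645.3$)
$\left(L + r{\left(m \right)}\right) + f{\left(28 \right)} = \left(- \frac{33155113}{20151} + 186\right) - 166 = - \frac{29407027}{20151} - 166 = - \frac{32752093}{20151}$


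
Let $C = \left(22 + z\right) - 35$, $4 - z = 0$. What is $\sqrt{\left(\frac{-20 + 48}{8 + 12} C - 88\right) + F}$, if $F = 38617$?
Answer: $\frac{3 \sqrt{106990}}{5} \approx 196.26$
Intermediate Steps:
$z = 4$ ($z = 4 - 0 = 4 + 0 = 4$)
$C = -9$ ($C = \left(22 + 4\right) - 35 = 26 - 35 = -9$)
$\sqrt{\left(\frac{-20 + 48}{8 + 12} C - 88\right) + F} = \sqrt{\left(\frac{-20 + 48}{8 + 12} \left(-9\right) - 88\right) + 38617} = \sqrt{\left(\frac{28}{20} \left(-9\right) - 88\right) + 38617} = \sqrt{\left(28 \cdot \frac{1}{20} \left(-9\right) - 88\right) + 38617} = \sqrt{\left(\frac{7}{5} \left(-9\right) - 88\right) + 38617} = \sqrt{\left(- \frac{63}{5} - 88\right) + 38617} = \sqrt{- \frac{503}{5} + 38617} = \sqrt{\frac{192582}{5}} = \frac{3 \sqrt{106990}}{5}$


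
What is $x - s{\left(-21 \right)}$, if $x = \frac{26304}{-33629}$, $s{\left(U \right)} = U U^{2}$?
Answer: $\frac{311411865}{33629} \approx 9260.2$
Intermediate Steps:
$s{\left(U \right)} = U^{3}$
$x = - \frac{26304}{33629}$ ($x = 26304 \left(- \frac{1}{33629}\right) = - \frac{26304}{33629} \approx -0.78218$)
$x - s{\left(-21 \right)} = - \frac{26304}{33629} - \left(-21\right)^{3} = - \frac{26304}{33629} - -9261 = - \frac{26304}{33629} + 9261 = \frac{311411865}{33629}$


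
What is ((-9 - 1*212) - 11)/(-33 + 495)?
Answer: -116/231 ≈ -0.50216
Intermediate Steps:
((-9 - 1*212) - 11)/(-33 + 495) = ((-9 - 212) - 11)/462 = (-221 - 11)*(1/462) = -232*1/462 = -116/231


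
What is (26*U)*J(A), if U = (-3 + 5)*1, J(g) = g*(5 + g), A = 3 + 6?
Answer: 6552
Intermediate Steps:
A = 9
U = 2 (U = 2*1 = 2)
(26*U)*J(A) = (26*2)*(9*(5 + 9)) = 52*(9*14) = 52*126 = 6552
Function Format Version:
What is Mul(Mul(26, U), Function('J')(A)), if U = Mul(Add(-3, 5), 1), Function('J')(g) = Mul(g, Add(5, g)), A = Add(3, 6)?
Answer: 6552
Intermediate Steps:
A = 9
U = 2 (U = Mul(2, 1) = 2)
Mul(Mul(26, U), Function('J')(A)) = Mul(Mul(26, 2), Mul(9, Add(5, 9))) = Mul(52, Mul(9, 14)) = Mul(52, 126) = 6552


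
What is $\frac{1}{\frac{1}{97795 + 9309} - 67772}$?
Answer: $- \frac{107104}{7258652287} \approx -1.4755 \cdot 10^{-5}$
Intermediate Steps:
$\frac{1}{\frac{1}{97795 + 9309} - 67772} = \frac{1}{\frac{1}{107104} - 67772} = \frac{1}{- \frac{7258652287}{107104}} = - \frac{107104}{7258652287}$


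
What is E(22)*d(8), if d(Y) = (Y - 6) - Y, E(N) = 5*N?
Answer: -660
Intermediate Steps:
d(Y) = -6 (d(Y) = (-6 + Y) - Y = -6)
E(22)*d(8) = (5*22)*(-6) = 110*(-6) = -660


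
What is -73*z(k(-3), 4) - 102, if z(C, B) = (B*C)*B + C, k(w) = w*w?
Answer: -11271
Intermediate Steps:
k(w) = w**2
z(C, B) = C + C*B**2 (z(C, B) = C*B**2 + C = C + C*B**2)
-73*z(k(-3), 4) - 102 = -73*(-3)**2*(1 + 4**2) - 102 = -657*(1 + 16) - 102 = -657*17 - 102 = -73*153 - 102 = -11169 - 102 = -11271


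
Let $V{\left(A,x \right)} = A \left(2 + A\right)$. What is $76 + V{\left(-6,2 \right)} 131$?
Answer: $3220$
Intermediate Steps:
$76 + V{\left(-6,2 \right)} 131 = 76 + - 6 \left(2 - 6\right) 131 = 76 + \left(-6\right) \left(-4\right) 131 = 76 + 24 \cdot 131 = 76 + 3144 = 3220$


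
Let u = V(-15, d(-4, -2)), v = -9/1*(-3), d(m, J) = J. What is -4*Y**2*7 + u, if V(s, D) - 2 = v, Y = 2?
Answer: -83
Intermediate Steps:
v = 27 (v = -9*1*(-3) = -9*(-3) = 27)
V(s, D) = 29 (V(s, D) = 2 + 27 = 29)
u = 29
-4*Y**2*7 + u = -4*2**2*7 + 29 = -4*4*7 + 29 = -16*7 + 29 = -112 + 29 = -83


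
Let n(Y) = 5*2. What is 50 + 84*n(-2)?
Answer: 890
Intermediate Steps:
n(Y) = 10
50 + 84*n(-2) = 50 + 84*10 = 50 + 840 = 890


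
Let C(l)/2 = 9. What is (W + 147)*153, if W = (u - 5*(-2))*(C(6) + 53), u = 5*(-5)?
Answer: -140454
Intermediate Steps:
C(l) = 18 (C(l) = 2*9 = 18)
u = -25
W = -1065 (W = (-25 - 5*(-2))*(18 + 53) = (-25 + 10)*71 = -15*71 = -1065)
(W + 147)*153 = (-1065 + 147)*153 = -918*153 = -140454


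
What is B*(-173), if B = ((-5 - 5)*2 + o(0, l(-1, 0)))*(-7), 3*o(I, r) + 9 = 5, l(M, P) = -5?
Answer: -77504/3 ≈ -25835.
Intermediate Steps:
o(I, r) = -4/3 (o(I, r) = -3 + (1/3)*5 = -3 + 5/3 = -4/3)
B = 448/3 (B = ((-5 - 5)*2 - 4/3)*(-7) = (-10*2 - 4/3)*(-7) = (-20 - 4/3)*(-7) = -64/3*(-7) = 448/3 ≈ 149.33)
B*(-173) = (448/3)*(-173) = -77504/3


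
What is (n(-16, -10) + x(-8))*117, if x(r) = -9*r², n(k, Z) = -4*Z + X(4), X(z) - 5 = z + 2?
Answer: -61425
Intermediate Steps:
X(z) = 7 + z (X(z) = 5 + (z + 2) = 5 + (2 + z) = 7 + z)
n(k, Z) = 11 - 4*Z (n(k, Z) = -4*Z + (7 + 4) = -4*Z + 11 = 11 - 4*Z)
(n(-16, -10) + x(-8))*117 = ((11 - 4*(-10)) - 9*(-8)²)*117 = ((11 + 40) - 9*64)*117 = (51 - 576)*117 = -525*117 = -61425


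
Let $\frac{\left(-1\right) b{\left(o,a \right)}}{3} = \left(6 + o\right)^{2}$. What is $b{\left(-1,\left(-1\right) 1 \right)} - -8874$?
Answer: $8799$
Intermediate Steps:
$b{\left(o,a \right)} = - 3 \left(6 + o\right)^{2}$
$b{\left(-1,\left(-1\right) 1 \right)} - -8874 = - 3 \left(6 - 1\right)^{2} - -8874 = - 3 \cdot 5^{2} + 8874 = \left(-3\right) 25 + 8874 = -75 + 8874 = 8799$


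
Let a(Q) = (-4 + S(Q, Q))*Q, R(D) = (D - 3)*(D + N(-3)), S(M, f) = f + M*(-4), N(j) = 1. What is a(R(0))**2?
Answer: 225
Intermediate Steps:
S(M, f) = f - 4*M
R(D) = (1 + D)*(-3 + D) (R(D) = (D - 3)*(D + 1) = (-3 + D)*(1 + D) = (1 + D)*(-3 + D))
a(Q) = Q*(-4 - 3*Q) (a(Q) = (-4 + (Q - 4*Q))*Q = (-4 - 3*Q)*Q = Q*(-4 - 3*Q))
a(R(0))**2 = ((-3 + 0**2 - 2*0)*(-4 - 3*(-3 + 0**2 - 2*0)))**2 = ((-3 + 0 + 0)*(-4 - 3*(-3 + 0 + 0)))**2 = (-3*(-4 - 3*(-3)))**2 = (-3*(-4 + 9))**2 = (-3*5)**2 = (-15)**2 = 225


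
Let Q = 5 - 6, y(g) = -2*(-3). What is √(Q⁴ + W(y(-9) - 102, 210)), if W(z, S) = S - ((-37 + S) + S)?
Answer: 2*I*√43 ≈ 13.115*I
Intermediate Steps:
y(g) = 6
Q = -1
W(z, S) = 37 - S (W(z, S) = S - (-37 + 2*S) = S + (37 - 2*S) = 37 - S)
√(Q⁴ + W(y(-9) - 102, 210)) = √((-1)⁴ + (37 - 1*210)) = √(1 + (37 - 210)) = √(1 - 173) = √(-172) = 2*I*√43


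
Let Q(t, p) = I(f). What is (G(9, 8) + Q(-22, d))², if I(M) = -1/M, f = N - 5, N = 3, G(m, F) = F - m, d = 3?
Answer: ¼ ≈ 0.25000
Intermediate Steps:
f = -2 (f = 3 - 5 = -2)
Q(t, p) = ½ (Q(t, p) = -1/(-2) = -1*(-½) = ½)
(G(9, 8) + Q(-22, d))² = ((8 - 1*9) + ½)² = ((8 - 9) + ½)² = (-1 + ½)² = (-½)² = ¼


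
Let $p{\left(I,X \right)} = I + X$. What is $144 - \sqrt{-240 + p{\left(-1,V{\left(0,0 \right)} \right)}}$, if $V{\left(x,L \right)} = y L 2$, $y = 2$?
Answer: $144 - i \sqrt{241} \approx 144.0 - 15.524 i$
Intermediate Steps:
$V{\left(x,L \right)} = 4 L$ ($V{\left(x,L \right)} = 2 L 2 = 4 L$)
$144 - \sqrt{-240 + p{\left(-1,V{\left(0,0 \right)} \right)}} = 144 - \sqrt{-240 + \left(-1 + 4 \cdot 0\right)} = 144 - \sqrt{-240 + \left(-1 + 0\right)} = 144 - \sqrt{-240 - 1} = 144 - \sqrt{-241} = 144 - i \sqrt{241}$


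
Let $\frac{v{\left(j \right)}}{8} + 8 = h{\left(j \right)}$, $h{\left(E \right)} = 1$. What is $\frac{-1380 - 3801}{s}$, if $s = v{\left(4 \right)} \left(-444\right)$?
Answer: $- \frac{1727}{8288} \approx -0.20837$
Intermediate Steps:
$v{\left(j \right)} = -56$ ($v{\left(j \right)} = -64 + 8 \cdot 1 = -64 + 8 = -56$)
$s = 24864$ ($s = \left(-56\right) \left(-444\right) = 24864$)
$\frac{-1380 - 3801}{s} = \frac{-1380 - 3801}{24864} = \left(-5181\right) \frac{1}{24864} = - \frac{1727}{8288}$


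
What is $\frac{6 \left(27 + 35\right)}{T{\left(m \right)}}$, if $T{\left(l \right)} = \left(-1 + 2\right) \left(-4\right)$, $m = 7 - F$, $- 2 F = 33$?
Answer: $-93$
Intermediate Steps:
$F = - \frac{33}{2}$ ($F = \left(- \frac{1}{2}\right) 33 = - \frac{33}{2} \approx -16.5$)
$m = \frac{47}{2}$ ($m = 7 - - \frac{33}{2} = 7 + \frac{33}{2} = \frac{47}{2} \approx 23.5$)
$T{\left(l \right)} = -4$ ($T{\left(l \right)} = 1 \left(-4\right) = -4$)
$\frac{6 \left(27 + 35\right)}{T{\left(m \right)}} = \frac{6 \left(27 + 35\right)}{-4} = 6 \cdot 62 \left(- \frac{1}{4}\right) = 372 \left(- \frac{1}{4}\right) = -93$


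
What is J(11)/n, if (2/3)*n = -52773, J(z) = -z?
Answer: 22/158319 ≈ 0.00013896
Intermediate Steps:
n = -158319/2 (n = (3/2)*(-52773) = -158319/2 ≈ -79160.)
J(11)/n = (-1*11)/(-158319/2) = -11*(-2/158319) = 22/158319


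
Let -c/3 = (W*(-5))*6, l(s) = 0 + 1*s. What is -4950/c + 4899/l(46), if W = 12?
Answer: 1223/12 ≈ 101.92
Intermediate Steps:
l(s) = s (l(s) = 0 + s = s)
c = 1080 (c = -3*12*(-5)*6 = -(-180)*6 = -3*(-360) = 1080)
-4950/c + 4899/l(46) = -4950/1080 + 4899/46 = -4950*1/1080 + 4899*(1/46) = -55/12 + 213/2 = 1223/12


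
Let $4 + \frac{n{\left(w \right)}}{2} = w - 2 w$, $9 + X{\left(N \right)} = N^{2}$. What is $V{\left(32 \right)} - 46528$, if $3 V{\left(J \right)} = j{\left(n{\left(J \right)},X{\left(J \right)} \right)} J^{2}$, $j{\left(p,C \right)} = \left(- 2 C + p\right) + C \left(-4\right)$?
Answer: $-2149824$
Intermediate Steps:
$X{\left(N \right)} = -9 + N^{2}$
$n{\left(w \right)} = -8 - 2 w$ ($n{\left(w \right)} = -8 + 2 \left(w - 2 w\right) = -8 + 2 \left(- w\right) = -8 - 2 w$)
$j{\left(p,C \right)} = p - 6 C$ ($j{\left(p,C \right)} = \left(p - 2 C\right) - 4 C = p - 6 C$)
$V{\left(J \right)} = \frac{J^{2} \left(46 - 6 J^{2} - 2 J\right)}{3}$ ($V{\left(J \right)} = \frac{\left(\left(-8 - 2 J\right) - 6 \left(-9 + J^{2}\right)\right) J^{2}}{3} = \frac{\left(\left(-8 - 2 J\right) - \left(-54 + 6 J^{2}\right)\right) J^{2}}{3} = \frac{\left(46 - 6 J^{2} - 2 J\right) J^{2}}{3} = \frac{J^{2} \left(46 - 6 J^{2} - 2 J\right)}{3}$)
$V{\left(32 \right)} - 46528 = \frac{2 \cdot 32^{2} \left(23 - 32 - 3 \cdot 32^{2}\right)}{3} - 46528 = \frac{2}{3} \cdot 1024 \left(23 - 32 - 3072\right) - 46528 = \frac{2}{3} \cdot 1024 \left(-3081\right) - 46528 = -2103296 - 46528 = -2149824$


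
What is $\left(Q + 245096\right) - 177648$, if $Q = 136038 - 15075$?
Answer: $188411$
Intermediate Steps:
$Q = 120963$
$\left(Q + 245096\right) - 177648 = \left(120963 + 245096\right) - 177648 = 366059 - 177648 = 188411$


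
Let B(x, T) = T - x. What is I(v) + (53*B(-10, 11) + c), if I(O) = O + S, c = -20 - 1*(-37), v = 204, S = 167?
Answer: 1501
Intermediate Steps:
c = 17 (c = -20 + 37 = 17)
I(O) = 167 + O (I(O) = O + 167 = 167 + O)
I(v) + (53*B(-10, 11) + c) = (167 + 204) + (53*(11 - 1*(-10)) + 17) = 371 + (53*(11 + 10) + 17) = 371 + (53*21 + 17) = 371 + (1113 + 17) = 371 + 1130 = 1501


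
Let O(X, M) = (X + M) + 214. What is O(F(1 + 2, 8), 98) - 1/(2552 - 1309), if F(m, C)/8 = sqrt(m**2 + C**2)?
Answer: 387815/1243 + 8*sqrt(73) ≈ 380.35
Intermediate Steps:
F(m, C) = 8*sqrt(C**2 + m**2) (F(m, C) = 8*sqrt(m**2 + C**2) = 8*sqrt(C**2 + m**2))
O(X, M) = 214 + M + X (O(X, M) = (M + X) + 214 = 214 + M + X)
O(F(1 + 2, 8), 98) - 1/(2552 - 1309) = (214 + 98 + 8*sqrt(8**2 + (1 + 2)**2)) - 1/(2552 - 1309) = (214 + 98 + 8*sqrt(64 + 3**2)) - 1/1243 = (214 + 98 + 8*sqrt(64 + 9)) - 1*1/1243 = (214 + 98 + 8*sqrt(73)) - 1/1243 = (312 + 8*sqrt(73)) - 1/1243 = 387815/1243 + 8*sqrt(73)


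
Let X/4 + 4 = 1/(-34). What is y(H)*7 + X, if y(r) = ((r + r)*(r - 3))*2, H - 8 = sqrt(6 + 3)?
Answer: 41614/17 ≈ 2447.9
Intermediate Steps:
X = -274/17 (X = -16 + 4/(-34) = -16 + 4*(-1/34) = -16 - 2/17 = -274/17 ≈ -16.118)
H = 11 (H = 8 + sqrt(6 + 3) = 8 + sqrt(9) = 8 + 3 = 11)
y(r) = 4*r*(-3 + r) (y(r) = ((2*r)*(-3 + r))*2 = (2*r*(-3 + r))*2 = 4*r*(-3 + r))
y(H)*7 + X = (4*11*(-3 + 11))*7 - 274/17 = (4*11*8)*7 - 274/17 = 352*7 - 274/17 = 2464 - 274/17 = 41614/17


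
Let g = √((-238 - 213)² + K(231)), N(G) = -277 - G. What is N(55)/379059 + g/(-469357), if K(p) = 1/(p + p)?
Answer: -332/379059 - √43414723506/216842934 ≈ -0.0018367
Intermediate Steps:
K(p) = 1/(2*p)
g = √43414723506/462 (g = √((-238 - 213)² + (½)/231) = √((-451)² + (½)*(1/231)) = √(203401 + 1/462) = √(93971263/462) = √43414723506/462 ≈ 451.00)
N(55)/379059 + g/(-469357) = (-277 - 1*55)/379059 + (√43414723506/462)/(-469357) = (-277 - 55)*(1/379059) + (√43414723506/462)*(-1/469357) = -332*1/379059 - √43414723506/216842934 = -332/379059 - √43414723506/216842934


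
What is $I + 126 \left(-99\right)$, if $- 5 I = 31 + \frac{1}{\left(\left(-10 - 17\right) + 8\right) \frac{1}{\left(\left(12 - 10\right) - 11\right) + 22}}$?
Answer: $- \frac{1185606}{95} \approx -12480.0$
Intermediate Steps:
$I = - \frac{576}{95}$ ($I = - \frac{31 + \frac{1}{\left(\left(-10 - 17\right) + 8\right) \frac{1}{\left(\left(12 - 10\right) - 11\right) + 22}}}{5} = - \frac{31 + \frac{1}{\left(-27 + 8\right) \frac{1}{\left(2 - 11\right) + 22}}}{5} = - \frac{31 + \frac{1}{\left(-19\right) \frac{1}{-9 + 22}}}{5} = - \frac{31 + \frac{1}{\left(-19\right) \frac{1}{13}}}{5} = - \frac{31 + \frac{1}{- \frac{19}{13}}}{5} = - \frac{31 - \frac{13}{19}}{5} = \left(- \frac{1}{5}\right) \frac{576}{19} = - \frac{576}{95} \approx -6.0632$)
$I + 126 \left(-99\right) = - \frac{576}{95} + 126 \left(-99\right) = - \frac{576}{95} - 12474 = - \frac{1185606}{95}$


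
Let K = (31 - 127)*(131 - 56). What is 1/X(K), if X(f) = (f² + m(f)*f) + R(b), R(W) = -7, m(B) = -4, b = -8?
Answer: 1/51868793 ≈ 1.9279e-8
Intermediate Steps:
K = -7200 (K = -96*75 = -7200)
X(f) = -7 + f² - 4*f (X(f) = (f² - 4*f) - 7 = -7 + f² - 4*f)
1/X(K) = 1/(-7 + (-7200)² - 4*(-7200)) = 1/(-7 + 51840000 + 28800) = 1/51868793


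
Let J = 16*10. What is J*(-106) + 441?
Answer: -16519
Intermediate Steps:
J = 160
J*(-106) + 441 = 160*(-106) + 441 = -16960 + 441 = -16519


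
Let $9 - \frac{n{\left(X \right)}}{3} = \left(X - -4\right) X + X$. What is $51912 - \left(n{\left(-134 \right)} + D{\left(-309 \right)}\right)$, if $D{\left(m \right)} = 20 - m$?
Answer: $103414$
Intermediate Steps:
$n{\left(X \right)} = 27 - 3 X - 3 X \left(4 + X\right)$ ($n{\left(X \right)} = 27 - 3 \left(\left(X - -4\right) X + X\right) = 27 - 3 \left(\left(X + 4\right) X + X\right) = 27 - 3 \left(\left(4 + X\right) X + X\right) = 27 - 3 \left(X \left(4 + X\right) + X\right) = 27 - 3 \left(X + X \left(4 + X\right)\right) = 27 - \left(3 X + 3 X \left(4 + X\right)\right) = 27 - 3 X - 3 X \left(4 + X\right)$)
$51912 - \left(n{\left(-134 \right)} + D{\left(-309 \right)}\right) = 51912 - \left(\left(27 - -2010 - 3 \left(-134\right)^{2}\right) + \left(20 - -309\right)\right) = 51912 - \left(\left(27 + 2010 - 53868\right) + \left(20 + 309\right)\right) = 51912 - \left(\left(27 + 2010 - 53868\right) + 329\right) = 51912 - \left(-51831 + 329\right) = 51912 - -51502 = 51912 + 51502 = 103414$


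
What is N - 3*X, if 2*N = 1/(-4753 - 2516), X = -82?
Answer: 3576347/14538 ≈ 246.00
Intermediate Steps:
N = -1/14538 (N = 1/(2*(-4753 - 2516)) = (½)/(-7269) = (½)*(-1/7269) = -1/14538 ≈ -6.8785e-5)
N - 3*X = -1/14538 - 3*(-82) = -1/14538 + 246 = 3576347/14538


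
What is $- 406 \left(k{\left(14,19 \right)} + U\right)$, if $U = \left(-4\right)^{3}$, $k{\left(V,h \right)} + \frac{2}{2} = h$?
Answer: $18676$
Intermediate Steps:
$k{\left(V,h \right)} = -1 + h$
$U = -64$
$- 406 \left(k{\left(14,19 \right)} + U\right) = - 406 \left(\left(-1 + 19\right) - 64\right) = - 406 \left(18 - 64\right) = \left(-406\right) \left(-46\right) = 18676$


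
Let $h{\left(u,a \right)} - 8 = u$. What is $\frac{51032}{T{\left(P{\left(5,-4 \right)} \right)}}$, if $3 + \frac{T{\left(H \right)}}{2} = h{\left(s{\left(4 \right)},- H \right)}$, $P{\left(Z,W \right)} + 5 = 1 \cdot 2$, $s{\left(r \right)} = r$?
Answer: $\frac{25516}{9} \approx 2835.1$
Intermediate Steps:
$P{\left(Z,W \right)} = -3$ ($P{\left(Z,W \right)} = -5 + 1 \cdot 2 = -5 + 2 = -3$)
$h{\left(u,a \right)} = 8 + u$
$T{\left(H \right)} = 18$ ($T{\left(H \right)} = -6 + 2 \left(8 + 4\right) = -6 + 2 \cdot 12 = -6 + 24 = 18$)
$\frac{51032}{T{\left(P{\left(5,-4 \right)} \right)}} = \frac{51032}{18} = 51032 \cdot \frac{1}{18} = \frac{25516}{9}$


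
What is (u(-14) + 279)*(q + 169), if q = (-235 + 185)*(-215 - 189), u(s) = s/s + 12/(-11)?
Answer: 62492092/11 ≈ 5.6811e+6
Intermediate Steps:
u(s) = -1/11 (u(s) = 1 + 12*(-1/11) = 1 - 12/11 = -1/11)
q = 20200 (q = -50*(-404) = 20200)
(u(-14) + 279)*(q + 169) = (-1/11 + 279)*(20200 + 169) = (3068/11)*20369 = 62492092/11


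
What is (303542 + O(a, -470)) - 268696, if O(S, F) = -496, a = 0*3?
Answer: 34350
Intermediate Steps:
a = 0
(303542 + O(a, -470)) - 268696 = (303542 - 496) - 268696 = 303046 - 268696 = 34350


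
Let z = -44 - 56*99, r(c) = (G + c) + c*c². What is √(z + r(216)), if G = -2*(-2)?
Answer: 2*√2518082 ≈ 3173.7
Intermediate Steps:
G = 4
r(c) = 4 + c + c³ (r(c) = (4 + c) + c*c² = (4 + c) + c³ = 4 + c + c³)
z = -5588 (z = -44 - 5544 = -5588)
√(z + r(216)) = √(-5588 + (4 + 216 + 216³)) = √(-5588 + (4 + 216 + 10077696)) = √(-5588 + 10077916) = √10072328 = 2*√2518082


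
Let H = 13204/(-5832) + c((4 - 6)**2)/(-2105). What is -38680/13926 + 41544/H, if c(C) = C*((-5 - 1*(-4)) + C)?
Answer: -887933064939820/48504961263 ≈ -18306.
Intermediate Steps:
c(C) = C*(-1 + C) (c(C) = C*((-5 + 4) + C) = C*(-1 + C))
H = -6966101/3069090 (H = 13204/(-5832) + ((4 - 6)**2*(-1 + (4 - 6)**2))/(-2105) = 13204*(-1/5832) + ((-2)**2*(-1 + (-2)**2))*(-1/2105) = -3301/1458 + (4*(-1 + 4))*(-1/2105) = -3301/1458 + (4*3)*(-1/2105) = -3301/1458 + 12*(-1/2105) = -3301/1458 - 12/2105 = -6966101/3069090 ≈ -2.2698)
-38680/13926 + 41544/H = -38680/13926 + 41544/(-6966101/3069090) = -38680*1/13926 + 41544*(-3069090/6966101) = -19340/6963 - 127502274960/6966101 = -887933064939820/48504961263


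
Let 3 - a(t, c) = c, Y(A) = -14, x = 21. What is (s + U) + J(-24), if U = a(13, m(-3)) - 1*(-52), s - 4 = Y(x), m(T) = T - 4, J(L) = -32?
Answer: 20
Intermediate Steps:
m(T) = -4 + T
s = -10 (s = 4 - 14 = -10)
a(t, c) = 3 - c
U = 62 (U = (3 - (-4 - 3)) - 1*(-52) = (3 - 1*(-7)) + 52 = (3 + 7) + 52 = 10 + 52 = 62)
(s + U) + J(-24) = (-10 + 62) - 32 = 52 - 32 = 20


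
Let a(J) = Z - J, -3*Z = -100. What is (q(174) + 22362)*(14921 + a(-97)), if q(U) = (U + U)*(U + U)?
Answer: 2159354588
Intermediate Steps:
Z = 100/3 (Z = -⅓*(-100) = 100/3 ≈ 33.333)
a(J) = 100/3 - J
q(U) = 4*U² (q(U) = (2*U)*(2*U) = 4*U²)
(q(174) + 22362)*(14921 + a(-97)) = (4*174² + 22362)*(14921 + (100/3 - 1*(-97))) = (4*30276 + 22362)*(14921 + (100/3 + 97)) = (121104 + 22362)*(14921 + 391/3) = 143466*(45154/3) = 2159354588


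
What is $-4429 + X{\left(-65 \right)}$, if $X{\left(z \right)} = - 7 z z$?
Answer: $-34004$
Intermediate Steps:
$X{\left(z \right)} = - 7 z^{2}$
$-4429 + X{\left(-65 \right)} = -4429 - 7 \left(-65\right)^{2} = -4429 - 29575 = -34004$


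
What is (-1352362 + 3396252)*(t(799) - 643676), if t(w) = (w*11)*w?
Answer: 13037432679150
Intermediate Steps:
t(w) = 11*w² (t(w) = (11*w)*w = 11*w²)
(-1352362 + 3396252)*(t(799) - 643676) = (-1352362 + 3396252)*(11*799² - 643676) = 2043890*(11*638401 - 643676) = 2043890*(7022411 - 643676) = 2043890*6378735 = 13037432679150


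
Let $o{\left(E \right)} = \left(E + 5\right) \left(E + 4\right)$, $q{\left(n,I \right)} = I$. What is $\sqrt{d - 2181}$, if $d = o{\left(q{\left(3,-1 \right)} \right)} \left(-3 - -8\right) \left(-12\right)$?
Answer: $i \sqrt{2901} \approx 53.861 i$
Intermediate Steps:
$o{\left(E \right)} = \left(4 + E\right) \left(5 + E\right)$ ($o{\left(E \right)} = \left(5 + E\right) \left(4 + E\right) = \left(4 + E\right) \left(5 + E\right)$)
$d = -720$ ($d = \left(20 + \left(-1\right)^{2} + 9 \left(-1\right)\right) \left(-3 - -8\right) \left(-12\right) = \left(20 + 1 - 9\right) \left(-3 + 8\right) \left(-12\right) = 12 \cdot 5 \left(-12\right) = 60 \left(-12\right) = -720$)
$\sqrt{d - 2181} = \sqrt{-720 - 2181} = \sqrt{-2901} = i \sqrt{2901}$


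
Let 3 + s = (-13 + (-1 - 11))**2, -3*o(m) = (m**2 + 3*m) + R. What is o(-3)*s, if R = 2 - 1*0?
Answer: -1244/3 ≈ -414.67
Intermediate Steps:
R = 2 (R = 2 + 0 = 2)
o(m) = -2/3 - m - m**2/3 (o(m) = -((m**2 + 3*m) + 2)/3 = -(2 + m**2 + 3*m)/3 = -2/3 - m - m**2/3)
s = 622 (s = -3 + (-13 + (-1 - 11))**2 = -3 + (-13 - 12)**2 = -3 + (-25)**2 = -3 + 625 = 622)
o(-3)*s = (-2/3 - 1*(-3) - 1/3*(-3)**2)*622 = (-2/3 + 3 - 1/3*9)*622 = (-2/3 + 3 - 3)*622 = -2/3*622 = -1244/3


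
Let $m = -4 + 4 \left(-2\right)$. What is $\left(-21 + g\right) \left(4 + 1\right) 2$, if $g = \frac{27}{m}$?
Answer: $- \frac{465}{2} \approx -232.5$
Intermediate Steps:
$m = -12$ ($m = -4 - 8 = -12$)
$g = - \frac{9}{4}$ ($g = \frac{27}{-12} = 27 \left(- \frac{1}{12}\right) = - \frac{9}{4} \approx -2.25$)
$\left(-21 + g\right) \left(4 + 1\right) 2 = \left(-21 - \frac{9}{4}\right) \left(4 + 1\right) 2 = - \frac{93 \cdot 5 \cdot 2}{4} = \left(- \frac{93}{4}\right) 10 = - \frac{465}{2}$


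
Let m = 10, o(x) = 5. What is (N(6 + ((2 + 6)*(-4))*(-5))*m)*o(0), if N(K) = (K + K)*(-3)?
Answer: -49800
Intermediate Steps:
N(K) = -6*K (N(K) = (2*K)*(-3) = -6*K)
(N(6 + ((2 + 6)*(-4))*(-5))*m)*o(0) = (-6*(6 + ((2 + 6)*(-4))*(-5))*10)*5 = (-6*(6 + (8*(-4))*(-5))*10)*5 = (-6*(6 - 32*(-5))*10)*5 = (-6*(6 + 160)*10)*5 = (-6*166*10)*5 = -996*10*5 = -9960*5 = -49800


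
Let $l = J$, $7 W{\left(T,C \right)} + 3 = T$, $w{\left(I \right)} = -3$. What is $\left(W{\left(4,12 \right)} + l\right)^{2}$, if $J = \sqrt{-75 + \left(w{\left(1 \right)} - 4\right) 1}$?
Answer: $- \frac{4017}{49} + \frac{2 i \sqrt{82}}{7} \approx -81.98 + 2.5873 i$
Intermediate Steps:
$W{\left(T,C \right)} = - \frac{3}{7} + \frac{T}{7}$
$J = i \sqrt{82}$ ($J = \sqrt{-75 + \left(-3 - 4\right) 1} = \sqrt{-75 - 7} = \sqrt{-82} = i \sqrt{82} \approx 9.0554 i$)
$l = i \sqrt{82} \approx 9.0554 i$
$\left(W{\left(4,12 \right)} + l\right)^{2} = \left(\left(- \frac{3}{7} + \frac{1}{7} \cdot 4\right) + i \sqrt{82}\right)^{2} = \left(\left(- \frac{3}{7} + \frac{4}{7}\right) + i \sqrt{82}\right)^{2} = \left(\frac{1}{7} + i \sqrt{82}\right)^{2}$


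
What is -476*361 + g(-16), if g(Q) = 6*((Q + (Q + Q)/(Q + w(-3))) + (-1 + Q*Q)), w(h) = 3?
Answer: -2215034/13 ≈ -1.7039e+5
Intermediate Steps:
g(Q) = -6 + 6*Q + 6*Q**2 + 12*Q/(3 + Q) (g(Q) = 6*((Q + (Q + Q)/(Q + 3)) + (-1 + Q*Q)) = 6*((Q + (2*Q)/(3 + Q)) + (-1 + Q**2)) = 6*((Q + 2*Q/(3 + Q)) + (-1 + Q**2)) = 6*(-1 + Q + Q**2 + 2*Q/(3 + Q)) = -6 + 6*Q + 6*Q**2 + 12*Q/(3 + Q))
-476*361 + g(-16) = -476*361 + 6*(-3 + (-16)**3 + 4*(-16) + 4*(-16)**2)/(3 - 16) = -171836 + 6*(-3 - 4096 - 64 + 4*256)/(-13) = -171836 + 6*(-1/13)*(-3 - 4096 - 64 + 1024) = -171836 + 6*(-1/13)*(-3139) = -171836 + 18834/13 = -2215034/13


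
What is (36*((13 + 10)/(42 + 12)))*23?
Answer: 1058/3 ≈ 352.67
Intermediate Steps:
(36*((13 + 10)/(42 + 12)))*23 = (36*(23/54))*23 = (46/3)*23 = 1058/3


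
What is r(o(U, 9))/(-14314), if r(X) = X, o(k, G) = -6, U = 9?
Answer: 3/7157 ≈ 0.00041917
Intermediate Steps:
r(o(U, 9))/(-14314) = -6/(-14314) = -6*(-1/14314) = 3/7157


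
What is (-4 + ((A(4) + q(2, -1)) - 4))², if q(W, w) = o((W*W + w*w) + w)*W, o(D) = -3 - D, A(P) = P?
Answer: 324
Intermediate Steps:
q(W, w) = W*(-3 - w - W² - w²) (q(W, w) = (-3 - ((W*W + w*w) + w))*W = (-3 - ((W² + w²) + w))*W = (-3 - (w + W² + w²))*W = (-3 + (-w - W² - w²))*W = (-3 - w - W² - w²)*W = W*(-3 - w - W² - w²))
(-4 + ((A(4) + q(2, -1)) - 4))² = (-4 + ((4 - 1*2*(3 - 1 + 2² + (-1)²)) - 4))² = (-4 + ((4 - 1*2*(3 - 1 + 4 + 1)) - 4))² = (-4 + ((4 - 1*2*7) - 4))² = (-4 + ((4 - 14) - 4))² = (-4 + (-10 - 4))² = (-4 - 14)² = (-18)² = 324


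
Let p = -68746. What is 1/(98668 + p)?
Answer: 1/29922 ≈ 3.3420e-5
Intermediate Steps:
1/(98668 + p) = 1/(98668 - 68746) = 1/29922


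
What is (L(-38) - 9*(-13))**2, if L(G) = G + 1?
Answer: 6400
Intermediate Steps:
L(G) = 1 + G
(L(-38) - 9*(-13))**2 = ((1 - 38) - 9*(-13))**2 = (-37 + 117)**2 = 80**2 = 6400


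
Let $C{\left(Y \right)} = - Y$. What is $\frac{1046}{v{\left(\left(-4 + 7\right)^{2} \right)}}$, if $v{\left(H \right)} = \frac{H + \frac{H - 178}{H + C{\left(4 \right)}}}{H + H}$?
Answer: $- \frac{23535}{31} \approx -759.19$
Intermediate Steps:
$v{\left(H \right)} = \frac{H + \frac{-178 + H}{-4 + H}}{2 H}$ ($v{\left(H \right)} = \frac{H + \frac{H - 178}{H - 4}}{H + H} = \frac{H + \frac{-178 + H}{H - 4}}{2 H} = \left(H + \frac{-178 + H}{-4 + H}\right) \frac{1}{2 H} = \frac{H + \frac{-178 + H}{-4 + H}}{2 H}$)
$\frac{1046}{v{\left(\left(-4 + 7\right)^{2} \right)}} = \frac{1046}{\frac{1}{2} \frac{1}{\left(-4 + 7\right)^{2}} \frac{1}{-4 + \left(-4 + 7\right)^{2}} \left(-178 + \left(\left(-4 + 7\right)^{2}\right)^{2} - 3 \left(-4 + 7\right)^{2}\right)} = \frac{1046}{\frac{1}{2} \frac{1}{3^{2}} \frac{1}{-4 + 3^{2}} \left(-178 + \left(3^{2}\right)^{2} - 3 \cdot 3^{2}\right)} = \frac{1046}{\frac{1}{2} \cdot \frac{1}{9} \frac{1}{-4 + 9} \left(-178 + 9^{2} - 27\right)} = \frac{1046}{\frac{1}{2} \cdot \frac{1}{9} \cdot \frac{1}{5} \left(-178 + 81 - 27\right)} = \frac{1046}{\frac{1}{2} \cdot \frac{1}{9} \cdot \frac{1}{5} \left(-124\right)} = \frac{1046}{- \frac{62}{45}} = 1046 \left(- \frac{45}{62}\right) = - \frac{23535}{31}$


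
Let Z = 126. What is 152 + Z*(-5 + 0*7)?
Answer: -478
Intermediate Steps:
152 + Z*(-5 + 0*7) = 152 + 126*(-5 + 0*7) = 152 + 126*(-5 + 0) = 152 + 126*(-5) = 152 - 630 = -478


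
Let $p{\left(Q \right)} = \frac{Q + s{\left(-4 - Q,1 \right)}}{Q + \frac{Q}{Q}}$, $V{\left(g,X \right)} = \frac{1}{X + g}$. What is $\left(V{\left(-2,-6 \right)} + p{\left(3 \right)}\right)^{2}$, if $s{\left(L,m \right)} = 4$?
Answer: $\frac{169}{64} \approx 2.6406$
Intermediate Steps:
$p{\left(Q \right)} = \frac{4 + Q}{1 + Q}$ ($p{\left(Q \right)} = \frac{Q + 4}{Q + \frac{Q}{Q}} = \frac{4 + Q}{Q + 1} = \frac{4 + Q}{1 + Q}$)
$\left(V{\left(-2,-6 \right)} + p{\left(3 \right)}\right)^{2} = \left(\frac{1}{-6 - 2} + \frac{4 + 3}{1 + 3}\right)^{2} = \left(\frac{1}{-8} + \frac{1}{4} \cdot 7\right)^{2} = \left(- \frac{1}{8} + \frac{1}{4} \cdot 7\right)^{2} = \left(- \frac{1}{8} + \frac{7}{4}\right)^{2} = \left(\frac{13}{8}\right)^{2} = \frac{169}{64}$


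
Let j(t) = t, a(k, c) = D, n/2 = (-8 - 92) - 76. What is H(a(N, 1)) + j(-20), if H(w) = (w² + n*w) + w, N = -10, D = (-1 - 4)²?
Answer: -8170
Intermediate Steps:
n = -352 (n = 2*((-8 - 92) - 76) = 2*(-100 - 76) = 2*(-176) = -352)
D = 25 (D = (-5)² = 25)
a(k, c) = 25
H(w) = w² - 351*w (H(w) = (w² - 352*w) + w = w² - 351*w)
H(a(N, 1)) + j(-20) = 25*(-351 + 25) - 20 = 25*(-326) - 20 = -8150 - 20 = -8170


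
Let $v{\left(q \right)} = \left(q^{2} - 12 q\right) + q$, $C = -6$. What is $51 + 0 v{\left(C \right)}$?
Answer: $51$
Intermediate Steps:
$v{\left(q \right)} = q^{2} - 11 q$
$51 + 0 v{\left(C \right)} = 51 + 0 \left(- 6 \left(-11 - 6\right)\right) = 51 + 0 \left(\left(-6\right) \left(-17\right)\right) = 51 + 0 \cdot 102 = 51 + 0 = 51$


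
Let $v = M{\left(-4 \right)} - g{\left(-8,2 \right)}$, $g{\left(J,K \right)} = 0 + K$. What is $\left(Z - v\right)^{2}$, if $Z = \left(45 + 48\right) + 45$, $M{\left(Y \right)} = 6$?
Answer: $17956$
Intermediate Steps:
$Z = 138$ ($Z = 93 + 45 = 138$)
$g{\left(J,K \right)} = K$
$v = 4$ ($v = 6 - 2 = 4$)
$\left(Z - v\right)^{2} = \left(138 - 4\right)^{2} = 134^{2} = 17956$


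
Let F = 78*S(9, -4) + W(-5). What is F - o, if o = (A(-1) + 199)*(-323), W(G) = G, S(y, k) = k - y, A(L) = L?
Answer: 62935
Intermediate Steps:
F = -1019 (F = 78*(-4 - 1*9) - 5 = 78*(-4 - 9) - 5 = 78*(-13) - 5 = -1014 - 5 = -1019)
o = -63954 (o = (-1 + 199)*(-323) = 198*(-323) = -63954)
F - o = -1019 - 1*(-63954) = -1019 + 63954 = 62935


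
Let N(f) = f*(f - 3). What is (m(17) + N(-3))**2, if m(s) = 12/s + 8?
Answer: 206116/289 ≈ 713.20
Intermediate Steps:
N(f) = f*(-3 + f)
m(s) = 8 + 12/s
(m(17) + N(-3))**2 = ((8 + 12/17) - 3*(-3 - 3))**2 = ((8 + 12*(1/17)) - 3*(-6))**2 = ((8 + 12/17) + 18)**2 = (148/17 + 18)**2 = (454/17)**2 = 206116/289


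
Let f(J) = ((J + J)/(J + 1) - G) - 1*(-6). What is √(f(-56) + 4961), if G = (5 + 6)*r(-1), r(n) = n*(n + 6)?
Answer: √15197710/55 ≈ 70.880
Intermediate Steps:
r(n) = n*(6 + n)
G = -55 (G = (5 + 6)*(-(6 - 1)) = 11*(-1*5) = 11*(-5) = -55)
f(J) = 61 + 2*J/(1 + J) (f(J) = ((J + J)/(J + 1) - 1*(-55)) - 1*(-6) = ((2*J)/(1 + J) + 55) + 6 = (2*J/(1 + J) + 55) + 6 = (55 + 2*J/(1 + J)) + 6 = 61 + 2*J/(1 + J))
√(f(-56) + 4961) = √((61 + 63*(-56))/(1 - 56) + 4961) = √((61 - 3528)/(-55) + 4961) = √(-1/55*(-3467) + 4961) = √(3467/55 + 4961) = √(276322/55) = √15197710/55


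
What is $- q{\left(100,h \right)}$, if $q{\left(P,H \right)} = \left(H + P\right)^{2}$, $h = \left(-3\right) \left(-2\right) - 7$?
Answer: $-9801$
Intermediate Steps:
$h = -1$ ($h = 6 - 7 = -1$)
$- q{\left(100,h \right)} = - \left(-1 + 100\right)^{2} = - 99^{2} = \left(-1\right) 9801 = -9801$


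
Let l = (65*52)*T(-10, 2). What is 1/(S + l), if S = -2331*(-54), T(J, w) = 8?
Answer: 1/152914 ≈ 6.5396e-6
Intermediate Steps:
S = 125874
l = 27040 (l = (65*52)*8 = 3380*8 = 27040)
1/(S + l) = 1/(125874 + 27040) = 1/152914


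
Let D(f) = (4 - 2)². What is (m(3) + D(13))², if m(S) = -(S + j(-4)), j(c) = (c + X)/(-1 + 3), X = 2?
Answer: 4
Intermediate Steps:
j(c) = 1 + c/2 (j(c) = (c + 2)/(-1 + 3) = (2 + c)/2 = (2 + c)*(½) = 1 + c/2)
m(S) = 1 - S (m(S) = -(S + (1 + (½)*(-4))) = -(S + (1 - 2)) = -(S - 1) = -(-1 + S) = 1 - S)
D(f) = 4 (D(f) = 2² = 4)
(m(3) + D(13))² = ((1 - 1*3) + 4)² = ((1 - 3) + 4)² = (-2 + 4)² = 2² = 4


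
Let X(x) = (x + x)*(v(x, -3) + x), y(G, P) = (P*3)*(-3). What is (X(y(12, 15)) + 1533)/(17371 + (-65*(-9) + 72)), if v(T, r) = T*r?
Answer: -71367/18028 ≈ -3.9587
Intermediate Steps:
y(G, P) = -9*P (y(G, P) = (3*P)*(-3) = -9*P)
X(x) = -4*x² (X(x) = (x + x)*(x*(-3) + x) = (2*x)*(-3*x + x) = (2*x)*(-2*x) = -4*x²)
(X(y(12, 15)) + 1533)/(17371 + (-65*(-9) + 72)) = (-4*(-9*15)² + 1533)/(17371 + (-65*(-9) + 72)) = (-4*(-135)² + 1533)/(17371 + (585 + 72)) = (-4*18225 + 1533)/(17371 + 657) = (-72900 + 1533)/18028 = -71367*1/18028 = -71367/18028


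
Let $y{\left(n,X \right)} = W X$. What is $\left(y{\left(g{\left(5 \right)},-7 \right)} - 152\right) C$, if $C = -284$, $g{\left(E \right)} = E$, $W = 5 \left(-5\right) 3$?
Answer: $-105932$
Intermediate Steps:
$W = -75$ ($W = \left(-25\right) 3 = -75$)
$y{\left(n,X \right)} = - 75 X$
$\left(y{\left(g{\left(5 \right)},-7 \right)} - 152\right) C = \left(\left(-75\right) \left(-7\right) - 152\right) \left(-284\right) = \left(525 - 152\right) \left(-284\right) = 373 \left(-284\right) = -105932$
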